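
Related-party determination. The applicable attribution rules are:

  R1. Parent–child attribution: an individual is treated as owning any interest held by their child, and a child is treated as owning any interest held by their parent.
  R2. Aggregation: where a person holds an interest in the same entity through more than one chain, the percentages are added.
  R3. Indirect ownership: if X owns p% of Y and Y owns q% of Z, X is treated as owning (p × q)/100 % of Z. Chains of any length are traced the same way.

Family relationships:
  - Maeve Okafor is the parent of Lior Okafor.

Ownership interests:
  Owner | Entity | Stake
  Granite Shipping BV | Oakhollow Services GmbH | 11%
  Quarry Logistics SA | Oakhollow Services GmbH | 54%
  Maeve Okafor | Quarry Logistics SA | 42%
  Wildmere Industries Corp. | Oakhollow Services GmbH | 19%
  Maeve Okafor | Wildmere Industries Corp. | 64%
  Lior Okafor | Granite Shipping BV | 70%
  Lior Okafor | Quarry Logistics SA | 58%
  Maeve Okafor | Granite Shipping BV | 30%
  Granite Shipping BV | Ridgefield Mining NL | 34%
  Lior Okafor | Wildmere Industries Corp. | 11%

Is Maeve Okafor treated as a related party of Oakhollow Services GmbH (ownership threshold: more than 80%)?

By parent–child attribution (R1), Maeve Okafor is treated as also owning Lior Okafor's interest in Granite Shipping BV, giving 30% + 70% = 100%.
By parent–child attribution (R1), Maeve Okafor is treated as also owning Lior Okafor's interest in Wildmere Industries Corp, giving 64% + 11% = 75%.
By parent–child attribution (R1), Maeve Okafor is treated as also owning Lior Okafor's interest in Quarry Logistics SA, giving 42% + 58% = 100%.
Chain via Granite Shipping BV (R3): 100% × 11% = 11% of Oakhollow Services GmbH.
Chain via Wildmere Industries Corp. (R3): 75% × 19% = 14.25% of Oakhollow Services GmbH.
Chain via Quarry Logistics SA (R3): 100% × 54% = 54% of Oakhollow Services GmbH.
Aggregating (R2): 11% + 14.25% + 54% = 79.25%.
79.25% does not exceed the 80% threshold, so Maeve is not a related party to Oakhollow Services GmbH.

No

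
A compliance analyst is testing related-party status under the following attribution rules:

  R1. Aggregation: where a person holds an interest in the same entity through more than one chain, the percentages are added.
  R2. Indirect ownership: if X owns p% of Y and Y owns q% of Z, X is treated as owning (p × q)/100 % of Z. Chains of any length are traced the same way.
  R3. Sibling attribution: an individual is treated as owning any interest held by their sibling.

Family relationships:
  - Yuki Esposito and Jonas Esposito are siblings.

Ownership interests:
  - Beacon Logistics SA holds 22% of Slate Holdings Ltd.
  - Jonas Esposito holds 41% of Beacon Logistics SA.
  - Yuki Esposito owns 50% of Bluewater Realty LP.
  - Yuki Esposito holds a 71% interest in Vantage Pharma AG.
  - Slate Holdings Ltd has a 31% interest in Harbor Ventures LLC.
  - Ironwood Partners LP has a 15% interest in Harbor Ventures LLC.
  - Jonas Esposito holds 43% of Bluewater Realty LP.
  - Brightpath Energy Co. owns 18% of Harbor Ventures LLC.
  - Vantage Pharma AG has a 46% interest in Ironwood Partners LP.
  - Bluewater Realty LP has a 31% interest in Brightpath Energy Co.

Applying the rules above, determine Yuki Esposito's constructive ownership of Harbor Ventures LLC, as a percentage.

12.8846%

By sibling attribution (R3), Yuki Esposito is treated as also owning Jonas Esposito's interest in Bluewater Realty LP, giving 50% + 43% = 93%.
By sibling attribution (R3), Yuki Esposito is treated as owning Jonas Esposito's 41% interest in Beacon Logistics SA.
Chain via Bluewater Realty LP → Brightpath Energy Co. (R2): 93% × 31% × 18% = 5.1894% of Harbor Ventures LLC.
Chain via Vantage Pharma AG → Ironwood Partners LP (R2): 71% × 46% × 15% = 4.899% of Harbor Ventures LLC.
Chain via Beacon Logistics SA → Slate Holdings Ltd (R2): 41% × 22% × 31% = 2.7962% of Harbor Ventures LLC.
Aggregating (R1): 5.1894% + 4.899% + 2.7962% = 12.8846%.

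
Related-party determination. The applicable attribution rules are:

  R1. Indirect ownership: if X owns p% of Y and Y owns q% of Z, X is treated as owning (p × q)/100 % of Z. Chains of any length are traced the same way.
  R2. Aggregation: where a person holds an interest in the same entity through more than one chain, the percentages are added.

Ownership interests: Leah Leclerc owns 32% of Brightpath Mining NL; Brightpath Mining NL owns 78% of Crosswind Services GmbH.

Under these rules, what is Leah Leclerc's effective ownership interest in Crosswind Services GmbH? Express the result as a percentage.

24.96%

Chain via Brightpath Mining NL (R1): 32% × 78% = 24.96% of Crosswind Services GmbH.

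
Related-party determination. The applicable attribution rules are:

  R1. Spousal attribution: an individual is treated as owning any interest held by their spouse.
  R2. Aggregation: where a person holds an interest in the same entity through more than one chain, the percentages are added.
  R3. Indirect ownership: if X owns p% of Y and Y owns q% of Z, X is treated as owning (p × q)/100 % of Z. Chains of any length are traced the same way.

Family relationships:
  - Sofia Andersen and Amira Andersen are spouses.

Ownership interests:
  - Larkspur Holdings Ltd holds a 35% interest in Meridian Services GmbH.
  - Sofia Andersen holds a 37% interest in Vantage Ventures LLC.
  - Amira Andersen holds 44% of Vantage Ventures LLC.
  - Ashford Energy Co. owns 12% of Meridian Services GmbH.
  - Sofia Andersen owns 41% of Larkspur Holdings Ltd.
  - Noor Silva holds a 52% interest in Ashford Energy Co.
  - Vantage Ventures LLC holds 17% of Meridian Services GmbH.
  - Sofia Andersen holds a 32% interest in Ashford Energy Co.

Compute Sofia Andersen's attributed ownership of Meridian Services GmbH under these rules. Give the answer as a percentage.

31.96%

By spousal attribution (R1), Sofia Andersen is treated as also owning Amira Andersen's interest in Vantage Ventures LLC, giving 37% + 44% = 81%.
Chain via Larkspur Holdings Ltd (R3): 41% × 35% = 14.35% of Meridian Services GmbH.
Chain via Vantage Ventures LLC (R3): 81% × 17% = 13.77% of Meridian Services GmbH.
Chain via Ashford Energy Co. (R3): 32% × 12% = 3.84% of Meridian Services GmbH.
Aggregating (R2): 14.35% + 13.77% + 3.84% = 31.96%.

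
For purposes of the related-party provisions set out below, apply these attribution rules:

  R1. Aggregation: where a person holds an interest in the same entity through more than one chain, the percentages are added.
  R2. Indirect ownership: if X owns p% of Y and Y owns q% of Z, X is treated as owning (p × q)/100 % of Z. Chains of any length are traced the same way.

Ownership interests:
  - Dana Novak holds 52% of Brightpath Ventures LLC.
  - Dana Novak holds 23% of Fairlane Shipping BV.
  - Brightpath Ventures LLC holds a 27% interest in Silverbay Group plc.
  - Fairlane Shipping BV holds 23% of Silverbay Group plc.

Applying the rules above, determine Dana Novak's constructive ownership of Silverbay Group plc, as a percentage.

Chain via Brightpath Ventures LLC (R2): 52% × 27% = 14.04% of Silverbay Group plc.
Chain via Fairlane Shipping BV (R2): 23% × 23% = 5.29% of Silverbay Group plc.
Aggregating (R1): 14.04% + 5.29% = 19.33%.

19.33%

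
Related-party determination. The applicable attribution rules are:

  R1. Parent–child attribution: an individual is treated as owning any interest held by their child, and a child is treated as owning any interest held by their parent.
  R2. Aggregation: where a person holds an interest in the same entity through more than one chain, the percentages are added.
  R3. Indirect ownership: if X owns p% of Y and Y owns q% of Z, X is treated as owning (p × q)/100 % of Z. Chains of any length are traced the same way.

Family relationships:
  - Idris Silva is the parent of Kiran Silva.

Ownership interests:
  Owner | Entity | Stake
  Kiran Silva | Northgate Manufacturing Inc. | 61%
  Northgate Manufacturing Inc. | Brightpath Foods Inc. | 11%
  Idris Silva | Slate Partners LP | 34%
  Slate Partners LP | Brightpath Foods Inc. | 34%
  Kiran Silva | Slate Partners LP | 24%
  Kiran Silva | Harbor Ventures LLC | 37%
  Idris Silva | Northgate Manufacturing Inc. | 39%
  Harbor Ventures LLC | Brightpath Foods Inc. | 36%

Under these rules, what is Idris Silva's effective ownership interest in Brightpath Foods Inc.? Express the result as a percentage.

44.04%

By parent–child attribution (R1), Idris Silva is treated as also owning Kiran Silva's interest in Slate Partners LP, giving 34% + 24% = 58%.
By parent–child attribution (R1), Idris Silva is treated as also owning Kiran Silva's interest in Northgate Manufacturing Inc, giving 39% + 61% = 100%.
By parent–child attribution (R1), Idris Silva is treated as owning Kiran Silva's 37% interest in Harbor Ventures LLC.
Chain via Slate Partners LP (R3): 58% × 34% = 19.72% of Brightpath Foods Inc.
Chain via Northgate Manufacturing Inc. (R3): 100% × 11% = 11% of Brightpath Foods Inc.
Chain via Harbor Ventures LLC (R3): 37% × 36% = 13.32% of Brightpath Foods Inc.
Aggregating (R2): 19.72% + 11% + 13.32% = 44.04%.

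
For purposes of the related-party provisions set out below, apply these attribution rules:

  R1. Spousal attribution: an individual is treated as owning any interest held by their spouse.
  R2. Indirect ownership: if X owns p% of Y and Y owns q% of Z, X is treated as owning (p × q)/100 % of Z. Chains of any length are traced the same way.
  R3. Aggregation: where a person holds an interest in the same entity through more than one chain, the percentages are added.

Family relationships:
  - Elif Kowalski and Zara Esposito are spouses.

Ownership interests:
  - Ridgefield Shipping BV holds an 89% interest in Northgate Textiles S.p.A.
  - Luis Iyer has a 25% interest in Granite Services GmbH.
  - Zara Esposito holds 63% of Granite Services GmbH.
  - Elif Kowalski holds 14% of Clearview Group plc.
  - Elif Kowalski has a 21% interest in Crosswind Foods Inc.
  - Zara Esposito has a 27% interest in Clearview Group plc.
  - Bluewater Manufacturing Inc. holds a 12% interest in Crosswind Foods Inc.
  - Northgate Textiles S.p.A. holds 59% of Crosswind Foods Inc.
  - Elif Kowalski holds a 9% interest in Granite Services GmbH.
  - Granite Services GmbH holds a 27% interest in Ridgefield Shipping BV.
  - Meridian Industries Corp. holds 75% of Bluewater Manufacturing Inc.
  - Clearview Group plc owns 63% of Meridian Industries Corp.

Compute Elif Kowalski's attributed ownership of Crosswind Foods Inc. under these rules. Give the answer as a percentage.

By spousal attribution (R1), Elif Kowalski is treated as also owning Zara Esposito's interest in Granite Services GmbH, giving 9% + 63% = 72%.
By spousal attribution (R1), Elif Kowalski is treated as also owning Zara Esposito's interest in Clearview Group plc, giving 14% + 27% = 41%.
Chain via Granite Services GmbH → Ridgefield Shipping BV → Northgate Textiles S.p.A. (R2): 72% × 27% × 89% × 59% = 10.207944% of Crosswind Foods Inc.
Chain via Clearview Group plc → Meridian Industries Corp. → Bluewater Manufacturing Inc. (R2): 41% × 63% × 75% × 12% = 2.3247% of Crosswind Foods Inc.
Direct interest in Crosswind Foods Inc: 21%.
Aggregating (R3): 10.207944% + 2.3247% + 21% = 33.532644%.

33.532644%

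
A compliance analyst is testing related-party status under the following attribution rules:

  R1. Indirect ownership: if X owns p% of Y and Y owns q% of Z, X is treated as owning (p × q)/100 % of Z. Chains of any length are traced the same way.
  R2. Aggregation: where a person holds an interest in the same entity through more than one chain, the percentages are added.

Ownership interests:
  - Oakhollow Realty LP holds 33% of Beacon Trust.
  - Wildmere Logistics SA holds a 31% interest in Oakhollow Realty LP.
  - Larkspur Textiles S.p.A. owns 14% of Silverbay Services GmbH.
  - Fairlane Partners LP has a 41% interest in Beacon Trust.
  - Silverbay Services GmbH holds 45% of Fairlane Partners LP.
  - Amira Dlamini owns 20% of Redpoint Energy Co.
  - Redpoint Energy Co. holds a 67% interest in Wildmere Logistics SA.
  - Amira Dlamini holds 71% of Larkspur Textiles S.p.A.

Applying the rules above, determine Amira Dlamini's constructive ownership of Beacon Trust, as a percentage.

Chain via Larkspur Textiles S.p.A. → Silverbay Services GmbH → Fairlane Partners LP (R1): 71% × 14% × 45% × 41% = 1.83393% of Beacon Trust.
Chain via Redpoint Energy Co. → Wildmere Logistics SA → Oakhollow Realty LP (R1): 20% × 67% × 31% × 33% = 1.37082% of Beacon Trust.
Aggregating (R2): 1.83393% + 1.37082% = 3.20475%.

3.20475%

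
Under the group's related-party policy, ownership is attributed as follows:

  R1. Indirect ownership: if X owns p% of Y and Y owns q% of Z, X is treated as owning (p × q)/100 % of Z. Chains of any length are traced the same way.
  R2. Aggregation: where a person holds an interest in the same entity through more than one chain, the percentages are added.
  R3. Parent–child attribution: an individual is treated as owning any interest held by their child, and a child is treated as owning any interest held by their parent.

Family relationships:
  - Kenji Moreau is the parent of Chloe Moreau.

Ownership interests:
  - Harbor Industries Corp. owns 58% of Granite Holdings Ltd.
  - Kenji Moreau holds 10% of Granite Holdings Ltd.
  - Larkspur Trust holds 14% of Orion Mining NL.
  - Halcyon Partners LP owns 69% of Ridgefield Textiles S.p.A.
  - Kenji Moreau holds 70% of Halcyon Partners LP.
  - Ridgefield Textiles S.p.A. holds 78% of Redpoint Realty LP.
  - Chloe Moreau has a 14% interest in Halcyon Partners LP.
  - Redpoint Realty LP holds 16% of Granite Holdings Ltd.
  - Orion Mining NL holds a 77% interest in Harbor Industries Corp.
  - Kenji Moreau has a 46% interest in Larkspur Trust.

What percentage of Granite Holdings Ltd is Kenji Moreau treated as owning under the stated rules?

By parent–child attribution (R3), Kenji Moreau is treated as also owning Chloe Moreau's interest in Halcyon Partners LP, giving 70% + 14% = 84%.
Chain via Larkspur Trust → Orion Mining NL → Harbor Industries Corp. (R1): 46% × 14% × 77% × 58% = 2.876104% of Granite Holdings Ltd.
Chain via Halcyon Partners LP → Ridgefield Textiles S.p.A. → Redpoint Realty LP (R1): 84% × 69% × 78% × 16% = 7.233408% of Granite Holdings Ltd.
Direct interest in Granite Holdings Ltd: 10%.
Aggregating (R2): 2.876104% + 7.233408% + 10% = 20.109512%.

20.109512%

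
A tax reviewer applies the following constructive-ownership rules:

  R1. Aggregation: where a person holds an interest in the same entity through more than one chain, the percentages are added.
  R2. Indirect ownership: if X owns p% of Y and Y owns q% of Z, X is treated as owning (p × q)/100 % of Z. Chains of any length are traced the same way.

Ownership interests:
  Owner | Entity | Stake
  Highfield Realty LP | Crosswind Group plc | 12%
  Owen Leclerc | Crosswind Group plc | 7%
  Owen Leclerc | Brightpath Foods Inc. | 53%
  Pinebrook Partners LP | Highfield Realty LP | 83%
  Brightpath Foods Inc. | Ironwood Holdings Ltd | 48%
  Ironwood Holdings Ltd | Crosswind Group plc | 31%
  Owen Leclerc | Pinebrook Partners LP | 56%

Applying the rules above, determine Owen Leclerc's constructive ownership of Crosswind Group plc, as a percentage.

20.464%

Chain via Pinebrook Partners LP → Highfield Realty LP (R2): 56% × 83% × 12% = 5.5776% of Crosswind Group plc.
Chain via Brightpath Foods Inc. → Ironwood Holdings Ltd (R2): 53% × 48% × 31% = 7.8864% of Crosswind Group plc.
Direct interest in Crosswind Group plc: 7%.
Aggregating (R1): 5.5776% + 7.8864% + 7% = 20.464%.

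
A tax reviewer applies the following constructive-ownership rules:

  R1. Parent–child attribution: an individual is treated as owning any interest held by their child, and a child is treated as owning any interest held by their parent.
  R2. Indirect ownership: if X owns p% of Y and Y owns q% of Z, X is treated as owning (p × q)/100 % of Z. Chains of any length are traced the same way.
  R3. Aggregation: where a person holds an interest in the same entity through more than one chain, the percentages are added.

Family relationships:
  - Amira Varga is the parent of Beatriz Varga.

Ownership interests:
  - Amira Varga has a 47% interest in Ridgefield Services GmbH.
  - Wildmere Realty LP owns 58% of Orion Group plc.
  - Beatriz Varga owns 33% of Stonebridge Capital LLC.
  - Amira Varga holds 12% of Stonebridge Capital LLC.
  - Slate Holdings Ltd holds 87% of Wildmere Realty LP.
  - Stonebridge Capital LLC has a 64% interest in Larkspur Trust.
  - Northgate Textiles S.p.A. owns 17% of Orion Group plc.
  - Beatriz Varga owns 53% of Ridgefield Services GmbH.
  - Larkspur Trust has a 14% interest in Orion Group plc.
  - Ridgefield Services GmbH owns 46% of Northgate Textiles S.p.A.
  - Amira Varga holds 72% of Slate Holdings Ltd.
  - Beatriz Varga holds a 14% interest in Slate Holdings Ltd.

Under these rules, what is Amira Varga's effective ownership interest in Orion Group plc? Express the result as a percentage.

By parent–child attribution (R1), Amira Varga is treated as also owning Beatriz Varga's interest in Slate Holdings Ltd, giving 72% + 14% = 86%.
By parent–child attribution (R1), Amira Varga is treated as also owning Beatriz Varga's interest in Ridgefield Services GmbH, giving 47% + 53% = 100%.
By parent–child attribution (R1), Amira Varga is treated as also owning Beatriz Varga's interest in Stonebridge Capital LLC, giving 12% + 33% = 45%.
Chain via Slate Holdings Ltd → Wildmere Realty LP (R2): 86% × 87% × 58% = 43.3956% of Orion Group plc.
Chain via Ridgefield Services GmbH → Northgate Textiles S.p.A. (R2): 100% × 46% × 17% = 7.82% of Orion Group plc.
Chain via Stonebridge Capital LLC → Larkspur Trust (R2): 45% × 64% × 14% = 4.032% of Orion Group plc.
Aggregating (R3): 43.3956% + 7.82% + 4.032% = 55.2476%.

55.2476%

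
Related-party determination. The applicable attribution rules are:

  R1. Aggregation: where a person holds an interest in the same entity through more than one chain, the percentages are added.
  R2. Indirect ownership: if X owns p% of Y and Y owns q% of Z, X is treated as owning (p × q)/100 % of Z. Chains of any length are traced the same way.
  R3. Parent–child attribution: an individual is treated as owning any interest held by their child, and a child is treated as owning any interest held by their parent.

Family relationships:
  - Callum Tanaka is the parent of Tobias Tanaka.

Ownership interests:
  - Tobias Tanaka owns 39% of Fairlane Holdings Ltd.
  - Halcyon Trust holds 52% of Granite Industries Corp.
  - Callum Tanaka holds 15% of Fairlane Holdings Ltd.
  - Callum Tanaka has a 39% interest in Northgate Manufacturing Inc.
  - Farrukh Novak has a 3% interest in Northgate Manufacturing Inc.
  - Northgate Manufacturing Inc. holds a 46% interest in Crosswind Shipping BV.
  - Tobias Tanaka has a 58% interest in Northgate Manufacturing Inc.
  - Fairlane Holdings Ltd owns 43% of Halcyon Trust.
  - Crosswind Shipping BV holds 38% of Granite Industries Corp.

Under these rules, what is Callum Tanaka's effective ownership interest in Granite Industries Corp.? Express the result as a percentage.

By parent–child attribution (R3), Callum Tanaka is treated as also owning Tobias Tanaka's interest in Northgate Manufacturing Inc, giving 39% + 58% = 97%.
By parent–child attribution (R3), Callum Tanaka is treated as also owning Tobias Tanaka's interest in Fairlane Holdings Ltd, giving 15% + 39% = 54%.
Chain via Northgate Manufacturing Inc. → Crosswind Shipping BV (R2): 97% × 46% × 38% = 16.9556% of Granite Industries Corp.
Chain via Fairlane Holdings Ltd → Halcyon Trust (R2): 54% × 43% × 52% = 12.0744% of Granite Industries Corp.
Aggregating (R1): 16.9556% + 12.0744% = 29.03%.

29.03%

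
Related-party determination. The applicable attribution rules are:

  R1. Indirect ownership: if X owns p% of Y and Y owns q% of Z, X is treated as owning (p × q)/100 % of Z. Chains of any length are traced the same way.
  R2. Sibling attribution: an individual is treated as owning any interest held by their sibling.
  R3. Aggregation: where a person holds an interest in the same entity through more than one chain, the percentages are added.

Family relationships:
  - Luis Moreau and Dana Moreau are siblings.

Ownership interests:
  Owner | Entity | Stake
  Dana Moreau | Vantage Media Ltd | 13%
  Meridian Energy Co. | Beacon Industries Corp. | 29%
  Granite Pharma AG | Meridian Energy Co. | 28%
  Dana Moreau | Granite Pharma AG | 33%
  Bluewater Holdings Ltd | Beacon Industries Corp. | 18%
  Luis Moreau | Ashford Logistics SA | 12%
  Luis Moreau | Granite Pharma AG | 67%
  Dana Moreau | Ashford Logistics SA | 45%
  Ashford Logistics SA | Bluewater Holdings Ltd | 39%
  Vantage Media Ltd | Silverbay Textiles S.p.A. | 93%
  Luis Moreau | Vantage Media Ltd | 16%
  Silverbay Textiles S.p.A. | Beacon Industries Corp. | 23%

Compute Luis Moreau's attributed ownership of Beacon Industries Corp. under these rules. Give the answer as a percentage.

By sibling attribution (R2), Luis Moreau is treated as also owning Dana Moreau's interest in Vantage Media Ltd, giving 16% + 13% = 29%.
By sibling attribution (R2), Luis Moreau is treated as also owning Dana Moreau's interest in Ashford Logistics SA, giving 12% + 45% = 57%.
By sibling attribution (R2), Luis Moreau is treated as also owning Dana Moreau's interest in Granite Pharma AG, giving 67% + 33% = 100%.
Chain via Vantage Media Ltd → Silverbay Textiles S.p.A. (R1): 29% × 93% × 23% = 6.2031% of Beacon Industries Corp.
Chain via Ashford Logistics SA → Bluewater Holdings Ltd (R1): 57% × 39% × 18% = 4.0014% of Beacon Industries Corp.
Chain via Granite Pharma AG → Meridian Energy Co. (R1): 100% × 28% × 29% = 8.12% of Beacon Industries Corp.
Aggregating (R3): 6.2031% + 4.0014% + 8.12% = 18.3245%.

18.3245%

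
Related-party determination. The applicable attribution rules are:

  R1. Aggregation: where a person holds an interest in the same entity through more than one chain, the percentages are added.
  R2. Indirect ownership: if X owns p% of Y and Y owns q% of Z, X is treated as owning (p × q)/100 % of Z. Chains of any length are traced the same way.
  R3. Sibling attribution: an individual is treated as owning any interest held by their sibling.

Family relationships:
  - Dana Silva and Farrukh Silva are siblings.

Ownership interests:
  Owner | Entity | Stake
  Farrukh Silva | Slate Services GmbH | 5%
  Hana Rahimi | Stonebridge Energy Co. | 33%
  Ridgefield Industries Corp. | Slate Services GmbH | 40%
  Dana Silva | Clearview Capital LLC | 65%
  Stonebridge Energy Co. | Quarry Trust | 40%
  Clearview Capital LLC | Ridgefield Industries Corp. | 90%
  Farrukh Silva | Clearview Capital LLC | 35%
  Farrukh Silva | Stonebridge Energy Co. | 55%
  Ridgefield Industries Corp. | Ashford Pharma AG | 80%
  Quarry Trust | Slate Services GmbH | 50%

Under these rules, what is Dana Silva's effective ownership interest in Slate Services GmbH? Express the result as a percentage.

52%

By sibling attribution (R3), Dana Silva is treated as also owning Farrukh Silva's interest in Clearview Capital LLC, giving 65% + 35% = 100%.
By sibling attribution (R3), Dana Silva is treated as owning Farrukh Silva's 55% interest in Stonebridge Energy Co.
By sibling attribution (R3), Dana Silva is treated as owning Farrukh Silva's 5% interest in Slate Services GmbH.
Chain via Clearview Capital LLC → Ridgefield Industries Corp. (R2): 100% × 90% × 40% = 36% of Slate Services GmbH.
Chain via Stonebridge Energy Co. → Quarry Trust (R2): 55% × 40% × 50% = 11% of Slate Services GmbH.
Direct interest in Slate Services GmbH: 5%.
Aggregating (R1): 36% + 11% + 5% = 52%.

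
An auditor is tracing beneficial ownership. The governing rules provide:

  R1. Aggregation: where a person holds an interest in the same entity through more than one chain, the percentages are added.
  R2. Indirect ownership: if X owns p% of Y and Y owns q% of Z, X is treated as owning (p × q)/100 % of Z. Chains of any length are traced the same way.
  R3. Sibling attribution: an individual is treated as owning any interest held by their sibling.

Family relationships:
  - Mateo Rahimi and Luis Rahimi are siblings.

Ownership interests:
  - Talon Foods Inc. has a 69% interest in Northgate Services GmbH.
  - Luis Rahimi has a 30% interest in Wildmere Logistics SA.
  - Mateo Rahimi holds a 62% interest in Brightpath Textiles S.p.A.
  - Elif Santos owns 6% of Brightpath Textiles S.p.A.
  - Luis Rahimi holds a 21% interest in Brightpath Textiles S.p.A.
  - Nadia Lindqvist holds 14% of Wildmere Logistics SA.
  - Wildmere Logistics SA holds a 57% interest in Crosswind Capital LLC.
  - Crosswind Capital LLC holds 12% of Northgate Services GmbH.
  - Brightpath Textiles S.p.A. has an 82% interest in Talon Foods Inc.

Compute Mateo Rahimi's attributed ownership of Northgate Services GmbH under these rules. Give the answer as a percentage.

By sibling attribution (R3), Mateo Rahimi is treated as also owning Luis Rahimi's interest in Brightpath Textiles S.p.A, giving 62% + 21% = 83%.
By sibling attribution (R3), Mateo Rahimi is treated as owning Luis Rahimi's 30% interest in Wildmere Logistics SA.
Chain via Brightpath Textiles S.p.A. → Talon Foods Inc. (R2): 83% × 82% × 69% = 46.9614% of Northgate Services GmbH.
Chain via Wildmere Logistics SA → Crosswind Capital LLC (R2): 30% × 57% × 12% = 2.052% of Northgate Services GmbH.
Aggregating (R1): 46.9614% + 2.052% = 49.0134%.

49.0134%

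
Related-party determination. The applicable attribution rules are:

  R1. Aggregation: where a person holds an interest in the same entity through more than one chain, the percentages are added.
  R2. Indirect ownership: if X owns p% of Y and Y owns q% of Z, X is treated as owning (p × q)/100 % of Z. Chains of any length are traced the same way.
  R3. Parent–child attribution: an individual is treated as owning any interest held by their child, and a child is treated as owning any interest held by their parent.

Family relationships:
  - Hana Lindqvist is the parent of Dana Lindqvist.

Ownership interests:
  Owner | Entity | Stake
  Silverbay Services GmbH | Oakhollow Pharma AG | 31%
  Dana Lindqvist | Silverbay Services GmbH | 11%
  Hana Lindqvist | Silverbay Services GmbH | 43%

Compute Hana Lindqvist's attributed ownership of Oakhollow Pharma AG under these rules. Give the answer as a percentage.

By parent–child attribution (R3), Hana Lindqvist is treated as also owning Dana Lindqvist's interest in Silverbay Services GmbH, giving 43% + 11% = 54%.
Chain via Silverbay Services GmbH (R2): 54% × 31% = 16.74% of Oakhollow Pharma AG.

16.74%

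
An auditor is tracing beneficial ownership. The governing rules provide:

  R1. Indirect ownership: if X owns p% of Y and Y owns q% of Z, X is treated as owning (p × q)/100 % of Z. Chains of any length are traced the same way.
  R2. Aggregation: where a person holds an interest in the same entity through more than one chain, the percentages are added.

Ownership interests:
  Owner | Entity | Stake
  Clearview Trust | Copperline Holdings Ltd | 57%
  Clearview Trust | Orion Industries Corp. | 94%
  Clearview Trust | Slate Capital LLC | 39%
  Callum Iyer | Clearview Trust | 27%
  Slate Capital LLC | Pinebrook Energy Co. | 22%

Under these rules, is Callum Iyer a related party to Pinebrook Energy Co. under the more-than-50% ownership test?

No

Chain via Clearview Trust → Slate Capital LLC (R1): 27% × 39% × 22% = 2.3166% of Pinebrook Energy Co.
2.3166% does not exceed the 50% threshold, so Callum is not a related party to Pinebrook Energy Co.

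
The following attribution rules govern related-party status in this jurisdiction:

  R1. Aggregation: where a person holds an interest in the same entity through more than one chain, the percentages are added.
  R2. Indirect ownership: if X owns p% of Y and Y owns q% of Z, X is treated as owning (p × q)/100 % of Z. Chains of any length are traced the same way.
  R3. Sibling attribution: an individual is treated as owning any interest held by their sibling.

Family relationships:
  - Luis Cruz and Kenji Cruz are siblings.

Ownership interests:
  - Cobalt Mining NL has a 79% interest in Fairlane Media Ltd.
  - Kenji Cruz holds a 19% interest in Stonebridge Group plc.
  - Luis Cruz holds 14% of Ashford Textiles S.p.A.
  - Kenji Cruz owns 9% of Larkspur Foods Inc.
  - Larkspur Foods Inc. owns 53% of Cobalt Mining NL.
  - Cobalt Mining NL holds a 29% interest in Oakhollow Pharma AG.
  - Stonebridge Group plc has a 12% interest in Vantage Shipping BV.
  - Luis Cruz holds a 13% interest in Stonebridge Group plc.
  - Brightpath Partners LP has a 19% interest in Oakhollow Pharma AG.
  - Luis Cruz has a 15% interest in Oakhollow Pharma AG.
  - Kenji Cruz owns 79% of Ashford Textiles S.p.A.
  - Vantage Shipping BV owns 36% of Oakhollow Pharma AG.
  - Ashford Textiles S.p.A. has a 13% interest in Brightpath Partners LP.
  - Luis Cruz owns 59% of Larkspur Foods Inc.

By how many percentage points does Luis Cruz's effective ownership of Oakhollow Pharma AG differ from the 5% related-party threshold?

24.1311

By sibling attribution (R3), Luis Cruz is treated as also owning Kenji Cruz's interest in Larkspur Foods Inc, giving 59% + 9% = 68%.
By sibling attribution (R3), Luis Cruz is treated as also owning Kenji Cruz's interest in Ashford Textiles S.p.A, giving 14% + 79% = 93%.
By sibling attribution (R3), Luis Cruz is treated as also owning Kenji Cruz's interest in Stonebridge Group plc, giving 13% + 19% = 32%.
Chain via Larkspur Foods Inc. → Cobalt Mining NL (R2): 68% × 53% × 29% = 10.4516% of Oakhollow Pharma AG.
Chain via Ashford Textiles S.p.A. → Brightpath Partners LP (R2): 93% × 13% × 19% = 2.2971% of Oakhollow Pharma AG.
Chain via Stonebridge Group plc → Vantage Shipping BV (R2): 32% × 12% × 36% = 1.3824% of Oakhollow Pharma AG.
Direct interest in Oakhollow Pharma AG: 15%.
Aggregating (R1): 10.4516% + 2.2971% + 1.3824% + 15% = 29.1311%.
29.1311% exceeds the 5% threshold by 24.1311 percentage points.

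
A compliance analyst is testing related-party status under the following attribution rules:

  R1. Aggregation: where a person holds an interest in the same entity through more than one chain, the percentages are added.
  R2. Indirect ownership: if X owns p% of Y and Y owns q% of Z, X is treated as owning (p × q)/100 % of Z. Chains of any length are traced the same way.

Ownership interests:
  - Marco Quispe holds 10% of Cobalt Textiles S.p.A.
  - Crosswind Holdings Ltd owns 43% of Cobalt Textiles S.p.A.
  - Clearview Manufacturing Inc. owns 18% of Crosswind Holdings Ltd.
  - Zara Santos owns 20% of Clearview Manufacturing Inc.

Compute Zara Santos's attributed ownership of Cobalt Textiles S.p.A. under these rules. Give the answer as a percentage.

Chain via Clearview Manufacturing Inc. → Crosswind Holdings Ltd (R2): 20% × 18% × 43% = 1.548% of Cobalt Textiles S.p.A.

1.548%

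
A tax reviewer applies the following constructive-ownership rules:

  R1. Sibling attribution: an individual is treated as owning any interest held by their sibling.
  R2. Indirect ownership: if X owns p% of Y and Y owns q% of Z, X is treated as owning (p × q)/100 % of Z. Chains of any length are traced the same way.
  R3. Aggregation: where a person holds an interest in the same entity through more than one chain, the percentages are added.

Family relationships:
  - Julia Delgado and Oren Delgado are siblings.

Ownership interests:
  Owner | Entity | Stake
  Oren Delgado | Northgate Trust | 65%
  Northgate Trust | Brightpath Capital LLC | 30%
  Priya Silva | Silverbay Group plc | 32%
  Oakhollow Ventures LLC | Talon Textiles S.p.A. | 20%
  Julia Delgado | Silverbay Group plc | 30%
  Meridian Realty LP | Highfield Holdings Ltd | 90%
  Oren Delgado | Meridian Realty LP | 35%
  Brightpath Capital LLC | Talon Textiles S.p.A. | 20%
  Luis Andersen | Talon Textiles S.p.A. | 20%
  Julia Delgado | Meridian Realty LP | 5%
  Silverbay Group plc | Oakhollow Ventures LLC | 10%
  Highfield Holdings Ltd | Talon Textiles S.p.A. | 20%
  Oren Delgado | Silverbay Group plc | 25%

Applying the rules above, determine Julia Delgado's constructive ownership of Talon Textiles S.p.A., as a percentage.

By sibling attribution (R1), Julia Delgado is treated as also owning Oren Delgado's interest in Silverbay Group plc, giving 30% + 25% = 55%.
By sibling attribution (R1), Julia Delgado is treated as also owning Oren Delgado's interest in Meridian Realty LP, giving 5% + 35% = 40%.
By sibling attribution (R1), Julia Delgado is treated as owning Oren Delgado's 65% interest in Northgate Trust.
Chain via Silverbay Group plc → Oakhollow Ventures LLC (R2): 55% × 10% × 20% = 1.1% of Talon Textiles S.p.A.
Chain via Meridian Realty LP → Highfield Holdings Ltd (R2): 40% × 90% × 20% = 7.2% of Talon Textiles S.p.A.
Chain via Northgate Trust → Brightpath Capital LLC (R2): 65% × 30% × 20% = 3.9% of Talon Textiles S.p.A.
Aggregating (R3): 1.1% + 7.2% + 3.9% = 12.2%.

12.2%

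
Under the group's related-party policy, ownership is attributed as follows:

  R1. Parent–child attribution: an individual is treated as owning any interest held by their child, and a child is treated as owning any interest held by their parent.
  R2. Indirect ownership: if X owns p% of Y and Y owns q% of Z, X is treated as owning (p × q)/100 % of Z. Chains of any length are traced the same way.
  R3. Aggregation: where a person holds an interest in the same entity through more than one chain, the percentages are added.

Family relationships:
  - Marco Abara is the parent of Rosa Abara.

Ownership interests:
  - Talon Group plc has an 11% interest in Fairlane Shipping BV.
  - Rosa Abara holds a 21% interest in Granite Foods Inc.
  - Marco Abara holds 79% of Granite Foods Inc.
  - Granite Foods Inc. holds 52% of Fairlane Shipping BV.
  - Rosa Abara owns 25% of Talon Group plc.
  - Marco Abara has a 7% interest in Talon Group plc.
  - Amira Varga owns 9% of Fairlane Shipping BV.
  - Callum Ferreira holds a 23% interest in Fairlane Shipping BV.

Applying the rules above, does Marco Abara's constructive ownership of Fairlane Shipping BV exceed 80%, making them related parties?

No

By parent–child attribution (R1), Marco Abara is treated as also owning Rosa Abara's interest in Granite Foods Inc, giving 79% + 21% = 100%.
By parent–child attribution (R1), Marco Abara is treated as also owning Rosa Abara's interest in Talon Group plc, giving 7% + 25% = 32%.
Chain via Granite Foods Inc. (R2): 100% × 52% = 52% of Fairlane Shipping BV.
Chain via Talon Group plc (R2): 32% × 11% = 3.52% of Fairlane Shipping BV.
Aggregating (R3): 52% + 3.52% = 55.52%.
55.52% does not exceed the 80% threshold, so Marco is not a related party to Fairlane Shipping BV.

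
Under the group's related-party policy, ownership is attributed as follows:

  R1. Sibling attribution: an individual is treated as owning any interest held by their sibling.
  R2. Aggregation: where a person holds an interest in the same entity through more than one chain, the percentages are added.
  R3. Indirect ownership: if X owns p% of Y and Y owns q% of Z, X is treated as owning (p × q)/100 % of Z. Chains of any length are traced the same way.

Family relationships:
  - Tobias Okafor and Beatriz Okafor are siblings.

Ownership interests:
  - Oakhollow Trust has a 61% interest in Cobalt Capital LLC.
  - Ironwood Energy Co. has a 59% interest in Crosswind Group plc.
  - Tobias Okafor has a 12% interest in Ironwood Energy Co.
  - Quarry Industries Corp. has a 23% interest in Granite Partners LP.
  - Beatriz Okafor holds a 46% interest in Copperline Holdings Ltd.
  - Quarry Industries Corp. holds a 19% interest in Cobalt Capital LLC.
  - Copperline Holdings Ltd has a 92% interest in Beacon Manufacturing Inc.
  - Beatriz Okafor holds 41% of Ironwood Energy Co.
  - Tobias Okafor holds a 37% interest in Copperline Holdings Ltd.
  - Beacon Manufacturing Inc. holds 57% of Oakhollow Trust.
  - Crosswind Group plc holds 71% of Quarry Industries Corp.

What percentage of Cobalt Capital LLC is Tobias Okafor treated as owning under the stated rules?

30.768695%

By sibling attribution (R1), Tobias Okafor is treated as also owning Beatriz Okafor's interest in Ironwood Energy Co, giving 12% + 41% = 53%.
By sibling attribution (R1), Tobias Okafor is treated as also owning Beatriz Okafor's interest in Copperline Holdings Ltd, giving 37% + 46% = 83%.
Chain via Ironwood Energy Co. → Crosswind Group plc → Quarry Industries Corp. (R3): 53% × 59% × 71% × 19% = 4.218323% of Cobalt Capital LLC.
Chain via Copperline Holdings Ltd → Beacon Manufacturing Inc. → Oakhollow Trust (R3): 83% × 92% × 57% × 61% = 26.550372% of Cobalt Capital LLC.
Aggregating (R2): 4.218323% + 26.550372% = 30.768695%.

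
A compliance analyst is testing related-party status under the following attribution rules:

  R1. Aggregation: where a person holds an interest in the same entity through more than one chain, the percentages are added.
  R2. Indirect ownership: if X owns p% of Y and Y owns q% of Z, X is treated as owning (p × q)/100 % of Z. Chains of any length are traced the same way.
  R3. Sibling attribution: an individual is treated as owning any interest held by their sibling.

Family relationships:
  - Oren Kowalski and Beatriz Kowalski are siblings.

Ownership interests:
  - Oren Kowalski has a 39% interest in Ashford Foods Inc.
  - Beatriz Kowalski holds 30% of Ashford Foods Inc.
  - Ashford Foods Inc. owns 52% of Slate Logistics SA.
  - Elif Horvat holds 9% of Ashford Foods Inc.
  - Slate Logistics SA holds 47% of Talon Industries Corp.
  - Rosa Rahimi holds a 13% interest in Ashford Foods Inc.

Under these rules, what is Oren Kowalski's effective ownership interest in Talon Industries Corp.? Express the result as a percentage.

16.8636%

By sibling attribution (R3), Oren Kowalski is treated as also owning Beatriz Kowalski's interest in Ashford Foods Inc, giving 39% + 30% = 69%.
Chain via Ashford Foods Inc. → Slate Logistics SA (R2): 69% × 52% × 47% = 16.8636% of Talon Industries Corp.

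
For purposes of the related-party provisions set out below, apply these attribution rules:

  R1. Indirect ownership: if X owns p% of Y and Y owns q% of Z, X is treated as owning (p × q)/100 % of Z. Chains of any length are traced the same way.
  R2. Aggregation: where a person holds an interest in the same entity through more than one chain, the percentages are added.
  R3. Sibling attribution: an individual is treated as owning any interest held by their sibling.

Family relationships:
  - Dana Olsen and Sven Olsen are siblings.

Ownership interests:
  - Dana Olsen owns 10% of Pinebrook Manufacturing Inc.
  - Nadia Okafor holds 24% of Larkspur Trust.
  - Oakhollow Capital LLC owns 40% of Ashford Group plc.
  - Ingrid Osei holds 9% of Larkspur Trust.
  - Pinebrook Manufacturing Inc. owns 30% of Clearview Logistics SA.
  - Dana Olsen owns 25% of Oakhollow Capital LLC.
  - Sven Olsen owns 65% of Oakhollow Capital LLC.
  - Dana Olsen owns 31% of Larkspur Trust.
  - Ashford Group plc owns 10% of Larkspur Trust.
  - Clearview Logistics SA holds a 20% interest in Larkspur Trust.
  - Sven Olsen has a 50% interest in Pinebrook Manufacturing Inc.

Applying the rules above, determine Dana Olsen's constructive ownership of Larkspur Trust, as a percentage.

By sibling attribution (R3), Dana Olsen is treated as also owning Sven Olsen's interest in Pinebrook Manufacturing Inc, giving 10% + 50% = 60%.
By sibling attribution (R3), Dana Olsen is treated as also owning Sven Olsen's interest in Oakhollow Capital LLC, giving 25% + 65% = 90%.
Chain via Pinebrook Manufacturing Inc. → Clearview Logistics SA (R1): 60% × 30% × 20% = 3.6% of Larkspur Trust.
Chain via Oakhollow Capital LLC → Ashford Group plc (R1): 90% × 40% × 10% = 3.6% of Larkspur Trust.
Direct interest in Larkspur Trust: 31%.
Aggregating (R2): 3.6% + 3.6% + 31% = 38.2%.

38.2%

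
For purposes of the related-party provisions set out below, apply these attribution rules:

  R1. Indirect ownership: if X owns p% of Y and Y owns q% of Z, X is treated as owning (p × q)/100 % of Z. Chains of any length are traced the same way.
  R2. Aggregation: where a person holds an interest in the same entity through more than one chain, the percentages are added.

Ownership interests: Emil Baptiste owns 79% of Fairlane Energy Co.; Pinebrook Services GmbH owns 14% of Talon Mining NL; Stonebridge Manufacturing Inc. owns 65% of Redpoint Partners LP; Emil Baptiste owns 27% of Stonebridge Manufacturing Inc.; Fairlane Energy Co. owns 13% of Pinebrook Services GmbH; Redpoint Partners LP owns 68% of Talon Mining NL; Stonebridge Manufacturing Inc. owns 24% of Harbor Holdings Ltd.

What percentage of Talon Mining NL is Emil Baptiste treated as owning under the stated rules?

13.3718%

Chain via Stonebridge Manufacturing Inc. → Redpoint Partners LP (R1): 27% × 65% × 68% = 11.934% of Talon Mining NL.
Chain via Fairlane Energy Co. → Pinebrook Services GmbH (R1): 79% × 13% × 14% = 1.4378% of Talon Mining NL.
Aggregating (R2): 11.934% + 1.4378% = 13.3718%.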